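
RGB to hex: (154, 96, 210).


R = 154 → 9A (hex)
G = 96 → 60 (hex)
B = 210 → D2 (hex)
Hex = #9A60D2


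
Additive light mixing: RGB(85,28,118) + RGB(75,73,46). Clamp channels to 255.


Additive: each channel = min(255, C₁+C₂)
R: 85+75 = 160 → 160
G: 28+73 = 101 → 101
B: 118+46 = 164 → 164
= RGB(160, 101, 164)


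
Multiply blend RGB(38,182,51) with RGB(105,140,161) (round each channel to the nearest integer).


Multiply: C = A×B/255, rounded to nearest integer
R: 38×105/255 = 3990/255 ≈ 15.647 → 16
G: 182×140/255 = 25480/255 ≈ 99.922 → 100
B: 51×161/255 = 8211/255 ≈ 32.200 → 32
= RGB(16, 100, 32)


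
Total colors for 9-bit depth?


Colors = 2^bits = 2^9
= 512 colors


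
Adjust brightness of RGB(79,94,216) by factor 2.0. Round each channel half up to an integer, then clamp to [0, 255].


Multiply each channel by 2.0, round half up, clamp to [0, 255]
R: 79×2.0 = 158
G: 94×2.0 = 188
B: 216×2.0 = 432 → clamp → 255
= RGB(158, 188, 255)


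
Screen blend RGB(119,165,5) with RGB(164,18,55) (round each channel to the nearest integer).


Screen: C = 255 - (255-A)×(255-B)/255, rounded to nearest integer
R: 255 - (255-119)×(255-164)/255 = 255 - 12376/255 ≈ 255 - 48.533 = 206.467 → 206
G: 255 - (255-165)×(255-18)/255 = 255 - 21330/255 ≈ 255 - 83.647 = 171.353 → 171
B: 255 - (255-5)×(255-55)/255 = 255 - 50000/255 ≈ 255 - 196.078 = 58.922 → 59
= RGB(206, 171, 59)


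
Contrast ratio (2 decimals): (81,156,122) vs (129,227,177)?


Linearize each sRGB channel c=v/255: c/12.92 if c ≤ 0.04045 else ((c+0.055)/1.055)^2.4
L = 0.2126×R_lin + 0.7152×G_lin + 0.0722×B_lin
Color 1 (81,156,122):
  R=81: 81/255≈0.3176 > 0.04045 → ((0.3176+0.055)/1.055)^2.4 ≈ 0.08228
  G=156: 156/255≈0.6118 > 0.04045 → ((0.6118+0.055)/1.055)^2.4 ≈ 0.33245
  B=122: 122/255≈0.4784 > 0.04045 → ((0.4784+0.055)/1.055)^2.4 ≈ 0.19462
  L1 = 0.2126×0.08228 + 0.7152×0.33245 + 0.0722×0.19462 ≈ 0.26931
Color 2 (129,227,177):
  R=129: 129/255≈0.5059 > 0.04045 → ((0.5059+0.055)/1.055)^2.4 ≈ 0.21953
  G=227: 227/255≈0.8902 > 0.04045 → ((0.8902+0.055)/1.055)^2.4 ≈ 0.76815
  B=177: 177/255≈0.6941 > 0.04045 → ((0.6941+0.055)/1.055)^2.4 ≈ 0.43966
  L2 = 0.2126×0.21953 + 0.7152×0.76815 + 0.0722×0.43966 ≈ 0.62780
Lighter = 0.62780, Darker = 0.26931
Ratio = (L_lighter + 0.05) / (L_darker + 0.05)
Ratio = (0.62780 + 0.05) / (0.26931 + 0.05) = 0.67780 / 0.31931 ≈ 2.1227
Ratio ≈ 2.12:1


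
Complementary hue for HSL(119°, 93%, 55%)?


Complement = opposite side of color wheel = hue + 180°
H' = (119 + 180) mod 360 = 299°
S and L unchanged.
= HSL(299°, 93%, 55%)


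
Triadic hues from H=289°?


Triadic: equally spaced at 120° intervals
H1 = 289°
H2 = (289 + 120) mod 360 = 49°
H3 = (289 + 240) mod 360 = 169°
Triadic = 289°, 49°, 169°


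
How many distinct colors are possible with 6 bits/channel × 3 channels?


Total bits = 6 bits/channel × 3 channels = 18 bits
Distinct colors = 2^18
= 262,144 colors


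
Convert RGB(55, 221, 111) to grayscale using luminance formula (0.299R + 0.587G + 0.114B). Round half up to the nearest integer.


Gray = 0.299×R + 0.587×G + 0.114×B
Gray = 0.299×55 + 0.587×221 + 0.114×111
Gray = 16.445 + 129.727 + 12.654
Gray = 158.826 → round half up → 159
Gray = 159


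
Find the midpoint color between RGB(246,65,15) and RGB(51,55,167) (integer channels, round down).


Midpoint: each channel = ⌊(C₁+C₂)/2⌋
R: ⌊(246+51)/2⌋ = 148
G: ⌊(65+55)/2⌋ = 60
B: ⌊(15+167)/2⌋ = 91
= RGB(148, 60, 91)


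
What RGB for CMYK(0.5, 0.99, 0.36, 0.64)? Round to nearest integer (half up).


R = 255 × (1-C) × (1-K) = 255 × 0.50 × 0.36 = 45.9 → 46
G = 255 × (1-M) × (1-K) = 255 × 0.01 × 0.36 = 0.918 → 1
B = 255 × (1-Y) × (1-K) = 255 × 0.64 × 0.36 = 58.752 → 59
= RGB(46, 1, 59)


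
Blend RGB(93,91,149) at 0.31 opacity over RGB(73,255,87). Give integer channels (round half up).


C = α×F + (1-α)×B, with 1-α = 0.69
R: 0.31×93 + 0.69×73 = 28.83 + 50.37 = 79.20 → 79
G: 0.31×91 + 0.69×255 = 28.21 + 175.95 = 204.16 → 204
B: 0.31×149 + 0.69×87 = 46.19 + 60.03 = 106.22 → 106
= RGB(79, 204, 106)


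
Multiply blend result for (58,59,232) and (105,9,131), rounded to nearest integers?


Multiply: C = A×B/255, rounded to nearest integer
R: 58×105/255 = 6090/255 ≈ 23.882 → 24
G: 59×9/255 = 531/255 ≈ 2.082 → 2
B: 232×131/255 = 30392/255 ≈ 119.184 → 119
= RGB(24, 2, 119)


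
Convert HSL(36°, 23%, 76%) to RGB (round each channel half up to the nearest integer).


H=36°, S=0.23, L=0.76
C = (1-|2L-1|)×S = (1-|0.52|)×0.23 = 0.1104
H' = H/60 = 36/60 ≈ 0.6000; X = C×(1-|H' mod 2 - 1|) = 0.06624
m = L - C/2 = 0.76 - 0.0552 = 0.7048
Sector ⌊H'⌋ = 0 → (R',G',B') = (0.1104, 0.06624, 0.0)
RGB = ((R'+m)×255, (G'+m)×255, (B'+m)×255) = (207.876, 196.6152, 179.724)
Round half up → RGB(208, 197, 180)


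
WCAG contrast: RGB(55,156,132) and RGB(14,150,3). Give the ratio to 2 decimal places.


Linearize each sRGB channel c=v/255: c/12.92 if c ≤ 0.04045 else ((c+0.055)/1.055)^2.4
L = 0.2126×R_lin + 0.7152×G_lin + 0.0722×B_lin
Color 1 (55,156,132):
  R=55: 55/255≈0.2157 > 0.04045 → ((0.2157+0.055)/1.055)^2.4 ≈ 0.03820
  G=156: 156/255≈0.6118 > 0.04045 → ((0.6118+0.055)/1.055)^2.4 ≈ 0.33245
  B=132: 132/255≈0.5176 > 0.04045 → ((0.5176+0.055)/1.055)^2.4 ≈ 0.23074
  L1 = 0.2126×0.03820 + 0.7152×0.33245 + 0.0722×0.23074 ≈ 0.26255
Color 2 (14,150,3):
  R=14: 14/255≈0.0549 > 0.04045 → ((0.0549+0.055)/1.055)^2.4 ≈ 0.00439
  G=150: 150/255≈0.5882 > 0.04045 → ((0.5882+0.055)/1.055)^2.4 ≈ 0.30499
  B=3: 3/255≈0.0118 ≤ 0.04045 → 0.0118/12.92 ≈ 0.00091
  L2 = 0.2126×0.00439 + 0.7152×0.30499 + 0.0722×0.00091 ≈ 0.21913
Lighter = 0.26255, Darker = 0.21913
Ratio = (L_lighter + 0.05) / (L_darker + 0.05)
Ratio = (0.26255 + 0.05) / (0.21913 + 0.05) = 0.31255 / 0.26913 ≈ 1.1614
Ratio ≈ 1.16:1


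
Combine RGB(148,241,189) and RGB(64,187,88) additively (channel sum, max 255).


Additive: each channel = min(255, C₁+C₂)
R: 148+64 = 212 → 212
G: 241+187 = 428 → 255
B: 189+88 = 277 → 255
= RGB(212, 255, 255)


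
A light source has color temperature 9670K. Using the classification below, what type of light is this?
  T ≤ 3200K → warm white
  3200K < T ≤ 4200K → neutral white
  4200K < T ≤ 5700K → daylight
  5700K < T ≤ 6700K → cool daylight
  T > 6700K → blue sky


Temperature: 9670K
9670K > 6700K → blue sky
Classification: blue sky


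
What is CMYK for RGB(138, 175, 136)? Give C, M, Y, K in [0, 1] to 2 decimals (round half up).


R'=138/255≈0.5412, G'=175/255≈0.6863, B'=136/255≈0.5333
K = 1 - max(R',G',B') = 1 - 175/255 = 80/255 = 0.31372… → 0.31
(1-R'-K)/(1-K) simplifies to (max-R)/max with max = 175:
C = (175-138)/175 = 37/175 = 0.21142… → 0.21
M = (175-175)/175 = 0/175 = 0 → 0.00
Y = (175-136)/175 = 39/175 = 0.22285… → 0.22
= CMYK(0.21, 0.00, 0.22, 0.31)


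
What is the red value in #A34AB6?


Color: #A34AB6
R = A3 = 163
G = 4A = 74
B = B6 = 182
Red = 163


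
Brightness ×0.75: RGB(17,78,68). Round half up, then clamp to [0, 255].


Multiply each channel by 0.75, round half up, clamp to [0, 255]
R: 17×0.75 = 12.75 → round → 13
G: 78×0.75 = 58.5 → round → 59
B: 68×0.75 = 51
= RGB(13, 59, 51)


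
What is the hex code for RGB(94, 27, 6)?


R = 94 → 5E (hex)
G = 27 → 1B (hex)
B = 6 → 06 (hex)
Hex = #5E1B06


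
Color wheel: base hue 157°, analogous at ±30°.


Base hue: 157°
Left analog: (157 - 30) mod 360 = 127°
Right analog: (157 + 30) mod 360 = 187°
Analogous hues = 127° and 187°


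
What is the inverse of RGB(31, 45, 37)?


Invert: (255-R, 255-G, 255-B)
R: 255-31 = 224
G: 255-45 = 210
B: 255-37 = 218
= RGB(224, 210, 218)


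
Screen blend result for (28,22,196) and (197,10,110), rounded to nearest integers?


Screen: C = 255 - (255-A)×(255-B)/255, rounded to nearest integer
R: 255 - (255-28)×(255-197)/255 = 255 - 13166/255 ≈ 255 - 51.631 = 203.369 → 203
G: 255 - (255-22)×(255-10)/255 = 255 - 57085/255 ≈ 255 - 223.863 = 31.137 → 31
B: 255 - (255-196)×(255-110)/255 = 255 - 8555/255 ≈ 255 - 33.549 = 221.451 → 221
= RGB(203, 31, 221)


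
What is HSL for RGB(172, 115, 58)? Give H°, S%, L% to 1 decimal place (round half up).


Normalize: R'=172/255≈0.6745, G'=115/255≈0.4510, B'=58/255≈0.2275
Max=172/255, Min=58/255, Δ=Max-Min=114/255
L = (Max+Min)/2 = (172+58)/510 = 230/510 = 0.45098… → L = 45.1%
L ≤ 0.5 → S = Δ/(Max+Min) = 114/(172+58) = 114/230 = 0.49565… → S = 49.6%
(the 1/255 factors cancel in S and H, so raw channel differences can be used)
Max is R' → H = 60 × (((G-B)/Δ) mod 6) = 60 × (((115-58)/114) mod 6)
  57/114 = 0.5
  H = 60 × 0.5 = 30° → H = 30.0°
= HSL(30.0°, 49.6%, 45.1%)


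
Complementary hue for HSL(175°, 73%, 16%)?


Complement = opposite side of color wheel = hue + 180°
H' = (175 + 180) mod 360 = 355°
S and L unchanged.
= HSL(355°, 73%, 16%)


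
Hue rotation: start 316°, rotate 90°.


New hue = (H + rotation) mod 360
New hue = (316 + 90) mod 360
= 406 mod 360
= 46°


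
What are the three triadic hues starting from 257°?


Triadic: equally spaced at 120° intervals
H1 = 257°
H2 = (257 + 120) mod 360 = 17°
H3 = (257 + 240) mod 360 = 137°
Triadic = 257°, 17°, 137°


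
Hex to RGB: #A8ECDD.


A8 → 168 (R)
EC → 236 (G)
DD → 221 (B)
= RGB(168, 236, 221)


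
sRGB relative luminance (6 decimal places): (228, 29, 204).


Linearize each channel (sRGB transfer function): c = v/255; c_lin = c/12.92 if c ≤ 0.04045, else ((c+0.055)/1.055)^2.4
  R: 228/255 ≈ 0.894118 > 0.04045 → ((0.894118+0.055)/1.055)^2.4 ≈ 0.775822
  G: 29/255 ≈ 0.113725 > 0.04045 → ((0.113725+0.055)/1.055)^2.4 ≈ 0.012286
  B: 204/255 ≈ 0.800000 > 0.04045 → ((0.800000+0.055)/1.055)^2.4 ≈ 0.603827
R_lin = 0.775822, G_lin = 0.012286, B_lin = 0.603827
L = 0.2126×R + 0.7152×G + 0.0722×B
L = 0.2126×0.775822 + 0.7152×0.012286 + 0.0722×0.603827
L ≈ 0.217323


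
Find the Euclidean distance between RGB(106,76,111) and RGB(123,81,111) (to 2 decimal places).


d = √[(R₁-R₂)² + (G₁-G₂)² + (B₁-B₂)²]
d = √[(106-123)² + (76-81)² + (111-111)²]
d = √[289 + 25 + 0]
d = √314
d ≈ 17.72


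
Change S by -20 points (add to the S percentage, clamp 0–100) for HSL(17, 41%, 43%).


Original S = 41%
Adjustment = -20 percentage points
New S = 41 + (-20) = 21
Clamp to [0, 100] → 21
= HSL(17°, 21%, 43%)


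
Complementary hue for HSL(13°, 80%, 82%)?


Complement = opposite side of color wheel = hue + 180°
H' = (13 + 180) mod 360 = 193°
S and L unchanged.
= HSL(193°, 80%, 82%)


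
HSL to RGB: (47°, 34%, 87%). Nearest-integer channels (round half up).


H=47°, S=0.34, L=0.87
C = (1-|2L-1|)×S = (1-|0.74|)×0.34 = 0.0884
H' = H/60 = 47/60 ≈ 0.7833; X = C×(1-|H' mod 2 - 1|) ≈ 0.0692
m = L - C/2 = 0.87 - 0.0442 = 0.8258
Sector ⌊H'⌋ = 0 → (R',G',B') = (0.0884, ≈0.0692, 0.0)
RGB = ((R'+m)×255, (G'+m)×255, (B'+m)×255) = (233.121, 228.2369, 210.579)
Round half up → RGB(233, 228, 211)


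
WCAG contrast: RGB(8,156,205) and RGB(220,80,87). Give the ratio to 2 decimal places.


Linearize each sRGB channel c=v/255: c/12.92 if c ≤ 0.04045 else ((c+0.055)/1.055)^2.4
L = 0.2126×R_lin + 0.7152×G_lin + 0.0722×B_lin
Color 1 (8,156,205):
  R=8: 8/255≈0.0314 ≤ 0.04045 → 0.0314/12.92 ≈ 0.00243
  G=156: 156/255≈0.6118 > 0.04045 → ((0.6118+0.055)/1.055)^2.4 ≈ 0.33245
  B=205: 205/255≈0.8039 > 0.04045 → ((0.8039+0.055)/1.055)^2.4 ≈ 0.61050
  L1 = 0.2126×0.00243 + 0.7152×0.33245 + 0.0722×0.61050 ≈ 0.28236
Color 2 (220,80,87):
  R=220: 220/255≈0.8627 > 0.04045 → ((0.8627+0.055)/1.055)^2.4 ≈ 0.71569
  G=80: 80/255≈0.3137 > 0.04045 → ((0.3137+0.055)/1.055)^2.4 ≈ 0.08022
  B=87: 87/255≈0.3412 > 0.04045 → ((0.3412+0.055)/1.055)^2.4 ≈ 0.09531
  L2 = 0.2126×0.71569 + 0.7152×0.08022 + 0.0722×0.09531 ≈ 0.21641
Lighter = 0.28236, Darker = 0.21641
Ratio = (L_lighter + 0.05) / (L_darker + 0.05)
Ratio = (0.28236 + 0.05) / (0.21641 + 0.05) = 0.33236 / 0.26641 ≈ 1.2476
Ratio ≈ 1.25:1


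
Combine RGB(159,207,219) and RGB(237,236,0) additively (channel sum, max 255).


Additive: each channel = min(255, C₁+C₂)
R: 159+237 = 396 → 255
G: 207+236 = 443 → 255
B: 219+0 = 219 → 219
= RGB(255, 255, 219)


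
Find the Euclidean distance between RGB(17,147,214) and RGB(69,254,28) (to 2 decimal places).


d = √[(R₁-R₂)² + (G₁-G₂)² + (B₁-B₂)²]
d = √[(17-69)² + (147-254)² + (214-28)²]
d = √[2704 + 11449 + 34596]
d = √48749
d ≈ 220.79


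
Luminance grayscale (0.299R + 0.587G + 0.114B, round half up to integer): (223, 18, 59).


Gray = 0.299×R + 0.587×G + 0.114×B
Gray = 0.299×223 + 0.587×18 + 0.114×59
Gray = 66.677 + 10.566 + 6.726
Gray = 83.969 → round half up → 84
Gray = 84


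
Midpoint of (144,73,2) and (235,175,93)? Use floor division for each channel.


Midpoint: each channel = ⌊(C₁+C₂)/2⌋
R: ⌊(144+235)/2⌋ = 189
G: ⌊(73+175)/2⌋ = 124
B: ⌊(2+93)/2⌋ = 47
= RGB(189, 124, 47)


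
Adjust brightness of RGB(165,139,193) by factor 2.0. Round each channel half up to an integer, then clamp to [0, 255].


Multiply each channel by 2.0, round half up, clamp to [0, 255]
R: 165×2.0 = 330 → clamp → 255
G: 139×2.0 = 278 → clamp → 255
B: 193×2.0 = 386 → clamp → 255
= RGB(255, 255, 255)


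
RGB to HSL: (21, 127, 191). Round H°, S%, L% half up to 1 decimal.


Normalize: R'=21/255≈0.0824, G'=127/255≈0.4980, B'=191/255≈0.7490
Max=191/255, Min=21/255, Δ=Max-Min=170/255
L = (Max+Min)/2 = (191+21)/510 = 212/510 = 0.41568… → L = 41.6%
L ≤ 0.5 → S = Δ/(Max+Min) = 170/(191+21) = 170/212 = 0.80188… → S = 80.2%
(the 1/255 factors cancel in S and H, so raw channel differences can be used)
Max is B' → H = 60 × ((R-G)/Δ + 4) = 60 × ((21-127)/170 + 4)
  -106/170 + 4 = -0.6235… + 4 = 3.3764…
  H = 60 × 3.3764… = 202.588…° → H = 202.6°
= HSL(202.6°, 80.2%, 41.6%)


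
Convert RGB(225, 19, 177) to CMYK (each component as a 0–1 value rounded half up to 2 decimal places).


R'=225/255≈0.8824, G'=19/255≈0.0745, B'=177/255≈0.6941
K = 1 - max(R',G',B') = 1 - 225/255 = 30/255 = 0.11764… → 0.12
(1-R'-K)/(1-K) simplifies to (max-R)/max with max = 225:
C = (225-225)/225 = 0/225 = 0 → 0.00
M = (225-19)/225 = 206/225 = 0.91555… → 0.92
Y = (225-177)/225 = 48/225 = 0.21333… → 0.21
= CMYK(0.00, 0.92, 0.21, 0.12)


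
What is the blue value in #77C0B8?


Color: #77C0B8
R = 77 = 119
G = C0 = 192
B = B8 = 184
Blue = 184


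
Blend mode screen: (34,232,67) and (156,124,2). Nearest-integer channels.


Screen: C = 255 - (255-A)×(255-B)/255, rounded to nearest integer
R: 255 - (255-34)×(255-156)/255 = 255 - 21879/255 ≈ 255 - 85.800 = 169.200 → 169
G: 255 - (255-232)×(255-124)/255 = 255 - 3013/255 ≈ 255 - 11.816 = 243.184 → 243
B: 255 - (255-67)×(255-2)/255 = 255 - 47564/255 ≈ 255 - 186.525 = 68.475 → 68
= RGB(169, 243, 68)


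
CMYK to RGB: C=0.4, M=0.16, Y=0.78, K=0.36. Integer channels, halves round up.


R = 255 × (1-C) × (1-K) = 255 × 0.60 × 0.64 = 97.92 → 98
G = 255 × (1-M) × (1-K) = 255 × 0.84 × 0.64 = 137.088 → 137
B = 255 × (1-Y) × (1-K) = 255 × 0.22 × 0.64 = 35.904 → 36
= RGB(98, 137, 36)


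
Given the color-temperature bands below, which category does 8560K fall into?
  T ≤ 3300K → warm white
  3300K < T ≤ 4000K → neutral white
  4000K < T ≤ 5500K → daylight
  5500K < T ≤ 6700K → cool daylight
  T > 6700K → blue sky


Temperature: 8560K
8560K > 6700K → blue sky
Classification: blue sky


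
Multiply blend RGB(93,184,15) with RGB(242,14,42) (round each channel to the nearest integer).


Multiply: C = A×B/255, rounded to nearest integer
R: 93×242/255 = 22506/255 ≈ 88.259 → 88
G: 184×14/255 = 2576/255 ≈ 10.102 → 10
B: 15×42/255 = 630/255 ≈ 2.471 → 2
= RGB(88, 10, 2)


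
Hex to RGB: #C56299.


C5 → 197 (R)
62 → 98 (G)
99 → 153 (B)
= RGB(197, 98, 153)


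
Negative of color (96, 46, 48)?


Invert: (255-R, 255-G, 255-B)
R: 255-96 = 159
G: 255-46 = 209
B: 255-48 = 207
= RGB(159, 209, 207)


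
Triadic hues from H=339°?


Triadic: equally spaced at 120° intervals
H1 = 339°
H2 = (339 + 120) mod 360 = 99°
H3 = (339 + 240) mod 360 = 219°
Triadic = 339°, 99°, 219°


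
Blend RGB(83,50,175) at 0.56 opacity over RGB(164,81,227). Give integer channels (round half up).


C = α×F + (1-α)×B, with 1-α = 0.44
R: 0.56×83 + 0.44×164 = 46.48 + 72.16 = 118.64 → 119
G: 0.56×50 + 0.44×81 = 28.00 + 35.64 = 63.64 → 64
B: 0.56×175 + 0.44×227 = 98.00 + 99.88 = 197.88 → 198
= RGB(119, 64, 198)


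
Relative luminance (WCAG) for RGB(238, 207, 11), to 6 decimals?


Linearize each channel (sRGB transfer function): c = v/255; c_lin = c/12.92 if c ≤ 0.04045, else ((c+0.055)/1.055)^2.4
  R: 238/255 ≈ 0.933333 > 0.04045 → ((0.933333+0.055)/1.055)^2.4 ≈ 0.854993
  G: 207/255 ≈ 0.811765 > 0.04045 → ((0.811765+0.055)/1.055)^2.4 ≈ 0.623960
  B: 11/255 ≈ 0.043137 > 0.04045 → ((0.043137+0.055)/1.055)^2.4 ≈ 0.003347
R_lin = 0.854993, G_lin = 0.623960, B_lin = 0.003347
L = 0.2126×R + 0.7152×G + 0.0722×B
L = 0.2126×0.854993 + 0.7152×0.623960 + 0.0722×0.003347
L ≈ 0.628270


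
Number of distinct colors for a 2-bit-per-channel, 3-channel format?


Total bits = 2 bits/channel × 3 channels = 6 bits
Distinct colors = 2^6
= 64 colors


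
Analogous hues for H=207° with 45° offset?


Base hue: 207°
Left analog: (207 - 45) mod 360 = 162°
Right analog: (207 + 45) mod 360 = 252°
Analogous hues = 162° and 252°


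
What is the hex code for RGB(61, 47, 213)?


R = 61 → 3D (hex)
G = 47 → 2F (hex)
B = 213 → D5 (hex)
Hex = #3D2FD5


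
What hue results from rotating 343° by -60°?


New hue = (H + rotation) mod 360
New hue = (343 -60) mod 360
= 283 mod 360
= 283°


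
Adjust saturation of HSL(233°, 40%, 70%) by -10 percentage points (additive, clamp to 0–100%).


Original S = 40%
Adjustment = -10 percentage points
New S = 40 + (-10) = 30
Clamp to [0, 100] → 30
= HSL(233°, 30%, 70%)


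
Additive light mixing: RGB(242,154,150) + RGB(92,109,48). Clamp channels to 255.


Additive: each channel = min(255, C₁+C₂)
R: 242+92 = 334 → 255
G: 154+109 = 263 → 255
B: 150+48 = 198 → 198
= RGB(255, 255, 198)


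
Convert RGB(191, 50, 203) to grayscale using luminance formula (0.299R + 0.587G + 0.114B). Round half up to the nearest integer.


Gray = 0.299×R + 0.587×G + 0.114×B
Gray = 0.299×191 + 0.587×50 + 0.114×203
Gray = 57.109 + 29.350 + 23.142
Gray = 109.601 → round half up → 110
Gray = 110


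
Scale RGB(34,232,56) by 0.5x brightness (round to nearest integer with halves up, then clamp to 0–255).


Multiply each channel by 0.5, round half up, clamp to [0, 255]
R: 34×0.5 = 17
G: 232×0.5 = 116
B: 56×0.5 = 28
= RGB(17, 116, 28)


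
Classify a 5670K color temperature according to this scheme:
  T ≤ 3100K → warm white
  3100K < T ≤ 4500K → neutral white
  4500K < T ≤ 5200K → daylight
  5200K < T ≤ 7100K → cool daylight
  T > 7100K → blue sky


Temperature: 5670K
5200K < 5670K ≤ 7100K → cool daylight
Classification: cool daylight


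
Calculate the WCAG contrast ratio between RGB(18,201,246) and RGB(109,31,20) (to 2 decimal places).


Linearize each sRGB channel c=v/255: c/12.92 if c ≤ 0.04045 else ((c+0.055)/1.055)^2.4
L = 0.2126×R_lin + 0.7152×G_lin + 0.0722×B_lin
Color 1 (18,201,246):
  R=18: 18/255≈0.0706 > 0.04045 → ((0.0706+0.055)/1.055)^2.4 ≈ 0.00605
  G=201: 201/255≈0.7882 > 0.04045 → ((0.7882+0.055)/1.055)^2.4 ≈ 0.58408
  B=246: 246/255≈0.9647 > 0.04045 → ((0.9647+0.055)/1.055)^2.4 ≈ 0.92158
  L1 = 0.2126×0.00605 + 0.7152×0.58408 + 0.0722×0.92158 ≈ 0.48556
Color 2 (109,31,20):
  R=109: 109/255≈0.4275 > 0.04045 → ((0.4275+0.055)/1.055)^2.4 ≈ 0.15293
  G=31: 31/255≈0.1216 > 0.04045 → ((0.1216+0.055)/1.055)^2.4 ≈ 0.01370
  B=20: 20/255≈0.0784 > 0.04045 → ((0.0784+0.055)/1.055)^2.4 ≈ 0.00700
  L2 = 0.2126×0.15293 + 0.7152×0.01370 + 0.0722×0.00700 ≈ 0.04282
Lighter = 0.48556, Darker = 0.04282
Ratio = (L_lighter + 0.05) / (L_darker + 0.05)
Ratio = (0.48556 + 0.05) / (0.04282 + 0.05) = 0.53556 / 0.09282 ≈ 5.7700
Ratio ≈ 5.77:1


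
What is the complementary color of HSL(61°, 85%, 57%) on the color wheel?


Complement = opposite side of color wheel = hue + 180°
H' = (61 + 180) mod 360 = 241°
S and L unchanged.
= HSL(241°, 85%, 57%)


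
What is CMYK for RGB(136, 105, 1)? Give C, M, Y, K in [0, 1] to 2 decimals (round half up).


R'=136/255≈0.5333, G'=105/255≈0.4118, B'=1/255≈0.0039
K = 1 - max(R',G',B') = 1 - 136/255 = 119/255 = 0.46666… → 0.47
(1-R'-K)/(1-K) simplifies to (max-R)/max with max = 136:
C = (136-136)/136 = 0/136 = 0 → 0.00
M = (136-105)/136 = 31/136 = 0.22794… → 0.23
Y = (136-1)/136 = 135/136 = 0.99264… → 0.99
= CMYK(0.00, 0.23, 0.99, 0.47)


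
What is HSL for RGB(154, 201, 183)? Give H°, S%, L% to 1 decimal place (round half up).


Normalize: R'=154/255≈0.6039, G'=201/255≈0.7882, B'=183/255≈0.7176
Max=201/255, Min=154/255, Δ=Max-Min=47/255
L = (Max+Min)/2 = (201+154)/510 = 355/510 = 0.69607… → L = 69.6%
L > 0.5 → S = Δ/(2-Max-Min) = 47/(510-201-154) = 47/155 = 0.30322… → S = 30.3%
(the 1/255 factors cancel in S and H, so raw channel differences can be used)
Max is G' → H = 60 × ((B-R)/Δ + 2) = 60 × ((183-154)/47 + 2)
  29/47 + 2 = 0.6170… + 2 = 2.6170…
  H = 60 × 2.6170… = 157.021…° → H = 157.0°
= HSL(157.0°, 30.3%, 69.6%)


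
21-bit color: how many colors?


Colors = 2^bits = 2^21
= 2,097,152 colors


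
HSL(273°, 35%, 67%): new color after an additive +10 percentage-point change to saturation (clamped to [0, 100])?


Original S = 35%
Adjustment = +10 percentage points
New S = 35 + (10) = 45
Clamp to [0, 100] → 45
= HSL(273°, 45%, 67%)


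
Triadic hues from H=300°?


Triadic: equally spaced at 120° intervals
H1 = 300°
H2 = (300 + 120) mod 360 = 60°
H3 = (300 + 240) mod 360 = 180°
Triadic = 300°, 60°, 180°


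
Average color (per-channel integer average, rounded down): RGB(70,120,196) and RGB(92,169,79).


Midpoint: each channel = ⌊(C₁+C₂)/2⌋
R: ⌊(70+92)/2⌋ = 81
G: ⌊(120+169)/2⌋ = 144
B: ⌊(196+79)/2⌋ = 137
= RGB(81, 144, 137)


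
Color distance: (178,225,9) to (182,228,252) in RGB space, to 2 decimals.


d = √[(R₁-R₂)² + (G₁-G₂)² + (B₁-B₂)²]
d = √[(178-182)² + (225-228)² + (9-252)²]
d = √[16 + 9 + 59049]
d = √59074
d ≈ 243.05


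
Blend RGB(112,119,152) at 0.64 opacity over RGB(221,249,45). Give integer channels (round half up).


C = α×F + (1-α)×B, with 1-α = 0.36
R: 0.64×112 + 0.36×221 = 71.68 + 79.56 = 151.24 → 151
G: 0.64×119 + 0.36×249 = 76.16 + 89.64 = 165.80 → 166
B: 0.64×152 + 0.36×45 = 97.28 + 16.20 = 113.48 → 113
= RGB(151, 166, 113)


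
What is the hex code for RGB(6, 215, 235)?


R = 6 → 06 (hex)
G = 215 → D7 (hex)
B = 235 → EB (hex)
Hex = #06D7EB


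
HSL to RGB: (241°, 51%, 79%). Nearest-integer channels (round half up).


H=241°, S=0.51, L=0.79
C = (1-|2L-1|)×S = (1-|0.58|)×0.51 = 0.2142
H' = H/60 = 241/60 ≈ 4.0167; X = C×(1-|H' mod 2 - 1|) = 0.00357
m = L - C/2 = 0.79 - 0.1071 = 0.6829
Sector ⌊H'⌋ = 4 → (R',G',B') = (0.00357, 0.0, 0.2142)
RGB = ((R'+m)×255, (G'+m)×255, (B'+m)×255) = (175.04985, 174.1395, 228.7605)
Round half up → RGB(175, 174, 229)


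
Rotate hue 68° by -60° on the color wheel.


New hue = (H + rotation) mod 360
New hue = (68 -60) mod 360
= 8 mod 360
= 8°


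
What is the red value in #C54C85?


Color: #C54C85
R = C5 = 197
G = 4C = 76
B = 85 = 133
Red = 197


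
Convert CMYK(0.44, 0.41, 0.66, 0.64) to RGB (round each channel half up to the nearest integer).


R = 255 × (1-C) × (1-K) = 255 × 0.56 × 0.36 = 51.408 → 51
G = 255 × (1-M) × (1-K) = 255 × 0.59 × 0.36 = 54.162 → 54
B = 255 × (1-Y) × (1-K) = 255 × 0.34 × 0.36 = 31.212 → 31
= RGB(51, 54, 31)


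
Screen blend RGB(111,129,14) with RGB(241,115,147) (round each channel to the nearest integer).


Screen: C = 255 - (255-A)×(255-B)/255, rounded to nearest integer
R: 255 - (255-111)×(255-241)/255 = 255 - 2016/255 ≈ 255 - 7.906 = 247.094 → 247
G: 255 - (255-129)×(255-115)/255 = 255 - 17640/255 ≈ 255 - 69.176 = 185.824 → 186
B: 255 - (255-14)×(255-147)/255 = 255 - 26028/255 ≈ 255 - 102.071 = 152.929 → 153
= RGB(247, 186, 153)


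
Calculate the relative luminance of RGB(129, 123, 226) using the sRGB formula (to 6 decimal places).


Linearize each channel (sRGB transfer function): c = v/255; c_lin = c/12.92 if c ≤ 0.04045, else ((c+0.055)/1.055)^2.4
  R: 129/255 ≈ 0.505882 > 0.04045 → ((0.505882+0.055)/1.055)^2.4 ≈ 0.219526
  G: 123/255 ≈ 0.482353 > 0.04045 → ((0.482353+0.055)/1.055)^2.4 ≈ 0.198069
  B: 226/255 ≈ 0.886275 > 0.04045 → ((0.886275+0.055)/1.055)^2.4 ≈ 0.760525
R_lin = 0.219526, G_lin = 0.198069, B_lin = 0.760525
L = 0.2126×R + 0.7152×G + 0.0722×B
L = 0.2126×0.219526 + 0.7152×0.198069 + 0.0722×0.760525
L ≈ 0.243240


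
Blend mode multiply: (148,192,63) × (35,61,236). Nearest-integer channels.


Multiply: C = A×B/255, rounded to nearest integer
R: 148×35/255 = 5180/255 ≈ 20.314 → 20
G: 192×61/255 = 11712/255 ≈ 45.929 → 46
B: 63×236/255 = 14868/255 ≈ 58.306 → 58
= RGB(20, 46, 58)


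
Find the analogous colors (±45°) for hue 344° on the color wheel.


Base hue: 344°
Left analog: (344 - 45) mod 360 = 299°
Right analog: (344 + 45) mod 360 = 29°
Analogous hues = 299° and 29°


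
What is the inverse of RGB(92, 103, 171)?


Invert: (255-R, 255-G, 255-B)
R: 255-92 = 163
G: 255-103 = 152
B: 255-171 = 84
= RGB(163, 152, 84)


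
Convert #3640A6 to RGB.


36 → 54 (R)
40 → 64 (G)
A6 → 166 (B)
= RGB(54, 64, 166)


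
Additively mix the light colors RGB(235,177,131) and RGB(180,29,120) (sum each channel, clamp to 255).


Additive: each channel = min(255, C₁+C₂)
R: 235+180 = 415 → 255
G: 177+29 = 206 → 206
B: 131+120 = 251 → 251
= RGB(255, 206, 251)


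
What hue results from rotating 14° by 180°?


New hue = (H + rotation) mod 360
New hue = (14 + 180) mod 360
= 194 mod 360
= 194°


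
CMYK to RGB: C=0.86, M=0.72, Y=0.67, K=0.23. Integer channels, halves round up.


R = 255 × (1-C) × (1-K) = 255 × 0.14 × 0.77 = 27.489 → 27
G = 255 × (1-M) × (1-K) = 255 × 0.28 × 0.77 = 54.978 → 55
B = 255 × (1-Y) × (1-K) = 255 × 0.33 × 0.77 = 64.7955 → 65
= RGB(27, 55, 65)


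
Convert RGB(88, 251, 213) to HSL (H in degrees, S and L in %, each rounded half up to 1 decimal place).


Normalize: R'=88/255≈0.3451, G'=251/255≈0.9843, B'=213/255≈0.8353
Max=251/255, Min=88/255, Δ=Max-Min=163/255
L = (Max+Min)/2 = (251+88)/510 = 339/510 = 0.66470… → L = 66.5%
L > 0.5 → S = Δ/(2-Max-Min) = 163/(510-251-88) = 163/171 = 0.95321… → S = 95.3%
(the 1/255 factors cancel in S and H, so raw channel differences can be used)
Max is G' → H = 60 × ((B-R)/Δ + 2) = 60 × ((213-88)/163 + 2)
  125/163 + 2 = 0.7668… + 2 = 2.7668…
  H = 60 × 2.7668… = 166.012…° → H = 166.0°
= HSL(166.0°, 95.3%, 66.5%)


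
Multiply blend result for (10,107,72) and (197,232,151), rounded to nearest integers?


Multiply: C = A×B/255, rounded to nearest integer
R: 10×197/255 = 1970/255 ≈ 7.725 → 8
G: 107×232/255 = 24824/255 ≈ 97.349 → 97
B: 72×151/255 = 10872/255 ≈ 42.635 → 43
= RGB(8, 97, 43)


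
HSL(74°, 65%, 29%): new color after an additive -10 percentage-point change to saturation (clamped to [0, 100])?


Original S = 65%
Adjustment = -10 percentage points
New S = 65 + (-10) = 55
Clamp to [0, 100] → 55
= HSL(74°, 55%, 29%)


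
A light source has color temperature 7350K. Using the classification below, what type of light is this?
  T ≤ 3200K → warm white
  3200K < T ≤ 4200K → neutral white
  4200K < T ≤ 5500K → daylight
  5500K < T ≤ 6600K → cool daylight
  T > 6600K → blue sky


Temperature: 7350K
7350K > 6600K → blue sky
Classification: blue sky


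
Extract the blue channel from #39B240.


Color: #39B240
R = 39 = 57
G = B2 = 178
B = 40 = 64
Blue = 64


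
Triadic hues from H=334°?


Triadic: equally spaced at 120° intervals
H1 = 334°
H2 = (334 + 120) mod 360 = 94°
H3 = (334 + 240) mod 360 = 214°
Triadic = 334°, 94°, 214°


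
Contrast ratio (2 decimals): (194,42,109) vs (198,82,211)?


Linearize each sRGB channel c=v/255: c/12.92 if c ≤ 0.04045 else ((c+0.055)/1.055)^2.4
L = 0.2126×R_lin + 0.7152×G_lin + 0.0722×B_lin
Color 1 (194,42,109):
  R=194: 194/255≈0.7608 > 0.04045 → ((0.7608+0.055)/1.055)^2.4 ≈ 0.53948
  G=42: 42/255≈0.1647 > 0.04045 → ((0.1647+0.055)/1.055)^2.4 ≈ 0.02315
  B=109: 109/255≈0.4275 > 0.04045 → ((0.4275+0.055)/1.055)^2.4 ≈ 0.15293
  L1 = 0.2126×0.53948 + 0.7152×0.02315 + 0.0722×0.15293 ≈ 0.14229
Color 2 (198,82,211):
  R=198: 198/255≈0.7765 > 0.04045 → ((0.7765+0.055)/1.055)^2.4 ≈ 0.56471
  G=82: 82/255≈0.3216 > 0.04045 → ((0.3216+0.055)/1.055)^2.4 ≈ 0.08438
  B=211: 211/255≈0.8275 > 0.04045 → ((0.8275+0.055)/1.055)^2.4 ≈ 0.65141
  L2 = 0.2126×0.56471 + 0.7152×0.08438 + 0.0722×0.65141 ≈ 0.22744
Lighter = 0.22744, Darker = 0.14229
Ratio = (L_lighter + 0.05) / (L_darker + 0.05)
Ratio = (0.22744 + 0.05) / (0.14229 + 0.05) = 0.27744 / 0.19229 ≈ 1.4428
Ratio ≈ 1.44:1


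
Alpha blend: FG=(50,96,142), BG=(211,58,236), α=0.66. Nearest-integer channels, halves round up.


C = α×F + (1-α)×B, with 1-α = 0.34
R: 0.66×50 + 0.34×211 = 33.00 + 71.74 = 104.74 → 105
G: 0.66×96 + 0.34×58 = 63.36 + 19.72 = 83.08 → 83
B: 0.66×142 + 0.34×236 = 93.72 + 80.24 = 173.96 → 174
= RGB(105, 83, 174)


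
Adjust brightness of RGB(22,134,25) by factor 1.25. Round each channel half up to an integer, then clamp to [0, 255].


Multiply each channel by 1.25, round half up, clamp to [0, 255]
R: 22×1.25 = 27.5 → round → 28
G: 134×1.25 = 167.5 → round → 168
B: 25×1.25 = 31.25 → round → 31
= RGB(28, 168, 31)


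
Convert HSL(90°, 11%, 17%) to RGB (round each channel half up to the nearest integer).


H=90°, S=0.11, L=0.17
C = (1-|2L-1|)×S = (1-|-0.66|)×0.11 = 0.0374
H' = H/60 = 90/60 ≈ 1.5000; X = C×(1-|H' mod 2 - 1|) = 0.0187
m = L - C/2 = 0.17 - 0.0187 = 0.1513
Sector ⌊H'⌋ = 1 → (R',G',B') = (0.0187, 0.0374, 0.0)
RGB = ((R'+m)×255, (G'+m)×255, (B'+m)×255) = (43.35, 48.1185, 38.5815)
Round half up → RGB(43, 48, 39)


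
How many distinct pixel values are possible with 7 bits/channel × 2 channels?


Total bits = 7 bits/channel × 2 channels = 14 bits
Distinct pixel values = 2^14
= 16,384 pixel values


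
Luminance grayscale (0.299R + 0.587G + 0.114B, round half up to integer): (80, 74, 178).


Gray = 0.299×R + 0.587×G + 0.114×B
Gray = 0.299×80 + 0.587×74 + 0.114×178
Gray = 23.920 + 43.438 + 20.292
Gray = 87.650 → round half up → 88
Gray = 88


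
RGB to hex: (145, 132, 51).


R = 145 → 91 (hex)
G = 132 → 84 (hex)
B = 51 → 33 (hex)
Hex = #918433


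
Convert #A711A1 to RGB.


A7 → 167 (R)
11 → 17 (G)
A1 → 161 (B)
= RGB(167, 17, 161)


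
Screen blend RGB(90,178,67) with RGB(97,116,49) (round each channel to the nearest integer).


Screen: C = 255 - (255-A)×(255-B)/255, rounded to nearest integer
R: 255 - (255-90)×(255-97)/255 = 255 - 26070/255 ≈ 255 - 102.235 = 152.765 → 153
G: 255 - (255-178)×(255-116)/255 = 255 - 10703/255 ≈ 255 - 41.973 = 213.027 → 213
B: 255 - (255-67)×(255-49)/255 = 255 - 38728/255 ≈ 255 - 151.875 = 103.125 → 103
= RGB(153, 213, 103)


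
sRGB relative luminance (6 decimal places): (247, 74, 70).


Linearize each channel (sRGB transfer function): c = v/255; c_lin = c/12.92 if c ≤ 0.04045, else ((c+0.055)/1.055)^2.4
  R: 247/255 ≈ 0.968627 > 0.04045 → ((0.968627+0.055)/1.055)^2.4 ≈ 0.930111
  G: 74/255 ≈ 0.290196 > 0.04045 → ((0.290196+0.055)/1.055)^2.4 ≈ 0.068478
  B: 70/255 ≈ 0.274510 > 0.04045 → ((0.274510+0.055)/1.055)^2.4 ≈ 0.061246
R_lin = 0.930111, G_lin = 0.068478, B_lin = 0.061246
L = 0.2126×R + 0.7152×G + 0.0722×B
L = 0.2126×0.930111 + 0.7152×0.068478 + 0.0722×0.061246
L ≈ 0.251139


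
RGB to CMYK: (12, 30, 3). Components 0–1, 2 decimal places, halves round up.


R'=12/255≈0.0471, G'=30/255≈0.1176, B'=3/255≈0.0118
K = 1 - max(R',G',B') = 1 - 30/255 = 225/255 = 0.88235… → 0.88
(1-R'-K)/(1-K) simplifies to (max-R)/max with max = 30:
C = (30-12)/30 = 18/30 = 0.6 → 0.60
M = (30-30)/30 = 0/30 = 0 → 0.00
Y = (30-3)/30 = 27/30 = 0.9 → 0.90
= CMYK(0.60, 0.00, 0.90, 0.88)


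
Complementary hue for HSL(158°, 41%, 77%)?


Complement = opposite side of color wheel = hue + 180°
H' = (158 + 180) mod 360 = 338°
S and L unchanged.
= HSL(338°, 41%, 77%)


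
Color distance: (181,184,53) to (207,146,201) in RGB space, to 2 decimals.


d = √[(R₁-R₂)² + (G₁-G₂)² + (B₁-B₂)²]
d = √[(181-207)² + (184-146)² + (53-201)²]
d = √[676 + 1444 + 21904]
d = √24024
d ≈ 155.00


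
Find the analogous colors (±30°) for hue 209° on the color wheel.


Base hue: 209°
Left analog: (209 - 30) mod 360 = 179°
Right analog: (209 + 30) mod 360 = 239°
Analogous hues = 179° and 239°


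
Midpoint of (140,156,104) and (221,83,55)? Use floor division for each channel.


Midpoint: each channel = ⌊(C₁+C₂)/2⌋
R: ⌊(140+221)/2⌋ = 180
G: ⌊(156+83)/2⌋ = 119
B: ⌊(104+55)/2⌋ = 79
= RGB(180, 119, 79)


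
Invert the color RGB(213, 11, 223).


Invert: (255-R, 255-G, 255-B)
R: 255-213 = 42
G: 255-11 = 244
B: 255-223 = 32
= RGB(42, 244, 32)


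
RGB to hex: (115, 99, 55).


R = 115 → 73 (hex)
G = 99 → 63 (hex)
B = 55 → 37 (hex)
Hex = #736337


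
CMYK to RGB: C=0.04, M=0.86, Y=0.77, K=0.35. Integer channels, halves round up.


R = 255 × (1-C) × (1-K) = 255 × 0.96 × 0.65 = 159.12 → 159
G = 255 × (1-M) × (1-K) = 255 × 0.14 × 0.65 = 23.205 → 23
B = 255 × (1-Y) × (1-K) = 255 × 0.23 × 0.65 = 38.1225 → 38
= RGB(159, 23, 38)


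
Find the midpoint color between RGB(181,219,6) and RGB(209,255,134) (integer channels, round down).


Midpoint: each channel = ⌊(C₁+C₂)/2⌋
R: ⌊(181+209)/2⌋ = 195
G: ⌊(219+255)/2⌋ = 237
B: ⌊(6+134)/2⌋ = 70
= RGB(195, 237, 70)


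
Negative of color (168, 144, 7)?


Invert: (255-R, 255-G, 255-B)
R: 255-168 = 87
G: 255-144 = 111
B: 255-7 = 248
= RGB(87, 111, 248)


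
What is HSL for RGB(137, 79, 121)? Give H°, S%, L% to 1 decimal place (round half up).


Normalize: R'=137/255≈0.5373, G'=79/255≈0.3098, B'=121/255≈0.4745
Max=137/255, Min=79/255, Δ=Max-Min=58/255
L = (Max+Min)/2 = (137+79)/510 = 216/510 = 0.42352… → L = 42.4%
L ≤ 0.5 → S = Δ/(Max+Min) = 58/(137+79) = 58/216 = 0.26851… → S = 26.9%
(the 1/255 factors cancel in S and H, so raw channel differences can be used)
Max is R' → H = 60 × (((G-B)/Δ) mod 6) = 60 × (((79-121)/58) mod 6)
  (-42)/58 = -0.7241…; negative, so add 6 → 5.2758…
  H = 60 × 5.2758… = 316.551…° → H = 316.6°
= HSL(316.6°, 26.9%, 42.4%)


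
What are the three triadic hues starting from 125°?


Triadic: equally spaced at 120° intervals
H1 = 125°
H2 = (125 + 120) mod 360 = 245°
H3 = (125 + 240) mod 360 = 5°
Triadic = 125°, 245°, 5°


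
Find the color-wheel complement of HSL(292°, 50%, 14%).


Complement = opposite side of color wheel = hue + 180°
H' = (292 + 180) mod 360 = 112°
S and L unchanged.
= HSL(112°, 50%, 14%)


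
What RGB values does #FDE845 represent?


FD → 253 (R)
E8 → 232 (G)
45 → 69 (B)
= RGB(253, 232, 69)


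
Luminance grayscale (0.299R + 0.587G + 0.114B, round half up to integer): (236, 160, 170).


Gray = 0.299×R + 0.587×G + 0.114×B
Gray = 0.299×236 + 0.587×160 + 0.114×170
Gray = 70.564 + 93.920 + 19.380
Gray = 183.864 → round half up → 184
Gray = 184


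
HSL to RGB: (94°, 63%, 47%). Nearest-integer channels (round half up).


H=94°, S=0.63, L=0.47
C = (1-|2L-1|)×S = (1-|-0.06|)×0.63 = 0.5922
H' = H/60 = 94/60 ≈ 1.5667; X = C×(1-|H' mod 2 - 1|) = 0.25662
m = L - C/2 = 0.47 - 0.2961 = 0.1739
Sector ⌊H'⌋ = 1 → (R',G',B') = (0.25662, 0.5922, 0.0)
RGB = ((R'+m)×255, (G'+m)×255, (B'+m)×255) = (109.7826, 195.3555, 44.3445)
Round half up → RGB(110, 195, 44)


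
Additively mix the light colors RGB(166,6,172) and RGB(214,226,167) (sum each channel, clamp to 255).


Additive: each channel = min(255, C₁+C₂)
R: 166+214 = 380 → 255
G: 6+226 = 232 → 232
B: 172+167 = 339 → 255
= RGB(255, 232, 255)


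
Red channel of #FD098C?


Color: #FD098C
R = FD = 253
G = 09 = 9
B = 8C = 140
Red = 253


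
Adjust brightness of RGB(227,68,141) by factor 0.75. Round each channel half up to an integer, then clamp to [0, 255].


Multiply each channel by 0.75, round half up, clamp to [0, 255]
R: 227×0.75 = 170.25 → round → 170
G: 68×0.75 = 51
B: 141×0.75 = 105.75 → round → 106
= RGB(170, 51, 106)


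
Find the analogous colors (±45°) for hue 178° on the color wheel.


Base hue: 178°
Left analog: (178 - 45) mod 360 = 133°
Right analog: (178 + 45) mod 360 = 223°
Analogous hues = 133° and 223°


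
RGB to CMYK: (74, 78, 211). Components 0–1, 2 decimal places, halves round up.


R'=74/255≈0.2902, G'=78/255≈0.3059, B'=211/255≈0.8275
K = 1 - max(R',G',B') = 1 - 211/255 = 44/255 = 0.17254… → 0.17
(1-R'-K)/(1-K) simplifies to (max-R)/max with max = 211:
C = (211-74)/211 = 137/211 = 0.64928… → 0.65
M = (211-78)/211 = 133/211 = 0.63033… → 0.63
Y = (211-211)/211 = 0/211 = 0 → 0.00
= CMYK(0.65, 0.63, 0.00, 0.17)


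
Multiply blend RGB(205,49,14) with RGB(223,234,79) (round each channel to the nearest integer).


Multiply: C = A×B/255, rounded to nearest integer
R: 205×223/255 = 45715/255 ≈ 179.275 → 179
G: 49×234/255 = 11466/255 ≈ 44.965 → 45
B: 14×79/255 = 1106/255 ≈ 4.337 → 4
= RGB(179, 45, 4)


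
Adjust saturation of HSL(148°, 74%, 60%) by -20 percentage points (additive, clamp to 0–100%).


Original S = 74%
Adjustment = -20 percentage points
New S = 74 + (-20) = 54
Clamp to [0, 100] → 54
= HSL(148°, 54%, 60%)


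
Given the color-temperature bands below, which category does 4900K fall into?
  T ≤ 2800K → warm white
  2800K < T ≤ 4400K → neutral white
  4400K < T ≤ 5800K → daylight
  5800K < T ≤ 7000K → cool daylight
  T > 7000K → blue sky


Temperature: 4900K
4400K < 4900K ≤ 5800K → daylight
Classification: daylight


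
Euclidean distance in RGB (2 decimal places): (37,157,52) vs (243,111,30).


d = √[(R₁-R₂)² + (G₁-G₂)² + (B₁-B₂)²]
d = √[(37-243)² + (157-111)² + (52-30)²]
d = √[42436 + 2116 + 484]
d = √45036
d ≈ 212.22


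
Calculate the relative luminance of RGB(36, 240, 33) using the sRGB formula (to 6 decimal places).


Linearize each channel (sRGB transfer function): c = v/255; c_lin = c/12.92 if c ≤ 0.04045, else ((c+0.055)/1.055)^2.4
  R: 36/255 ≈ 0.141176 > 0.04045 → ((0.141176+0.055)/1.055)^2.4 ≈ 0.017642
  G: 240/255 ≈ 0.941176 > 0.04045 → ((0.941176+0.055)/1.055)^2.4 ≈ 0.871367
  B: 33/255 ≈ 0.129412 > 0.04045 → ((0.129412+0.055)/1.055)^2.4 ≈ 0.015209
R_lin = 0.017642, G_lin = 0.871367, B_lin = 0.015209
L = 0.2126×R + 0.7152×G + 0.0722×B
L = 0.2126×0.017642 + 0.7152×0.871367 + 0.0722×0.015209
L ≈ 0.628050
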